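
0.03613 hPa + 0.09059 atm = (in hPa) 91.83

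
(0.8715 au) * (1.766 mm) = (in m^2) 2.302e+08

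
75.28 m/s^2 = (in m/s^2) 75.28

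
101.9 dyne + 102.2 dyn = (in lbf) 0.0004588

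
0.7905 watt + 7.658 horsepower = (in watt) 5711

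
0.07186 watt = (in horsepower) 9.637e-05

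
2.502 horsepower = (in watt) 1866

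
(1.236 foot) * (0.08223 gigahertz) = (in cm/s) 3.098e+09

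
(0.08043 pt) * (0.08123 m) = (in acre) 5.695e-10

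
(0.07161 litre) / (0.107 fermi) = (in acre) 1.654e+08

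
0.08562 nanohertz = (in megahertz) 8.562e-17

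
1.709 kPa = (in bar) 0.01709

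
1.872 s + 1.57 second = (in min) 0.05737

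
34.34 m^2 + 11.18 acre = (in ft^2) 4.874e+05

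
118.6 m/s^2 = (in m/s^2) 118.6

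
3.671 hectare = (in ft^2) 3.951e+05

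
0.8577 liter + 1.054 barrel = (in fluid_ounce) 5695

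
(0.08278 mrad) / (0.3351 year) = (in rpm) 7.48e-11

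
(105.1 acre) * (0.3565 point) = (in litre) 5.349e+04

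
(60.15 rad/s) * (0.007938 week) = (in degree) 1.655e+07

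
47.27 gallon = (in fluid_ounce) 6051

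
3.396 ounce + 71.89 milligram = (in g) 96.35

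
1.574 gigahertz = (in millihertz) 1.574e+12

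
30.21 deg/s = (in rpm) 5.035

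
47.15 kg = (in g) 4.715e+04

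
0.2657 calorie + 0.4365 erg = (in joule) 1.112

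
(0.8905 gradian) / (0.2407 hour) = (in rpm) 0.0001542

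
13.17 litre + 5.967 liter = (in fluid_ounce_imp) 673.5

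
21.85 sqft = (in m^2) 2.03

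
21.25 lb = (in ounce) 340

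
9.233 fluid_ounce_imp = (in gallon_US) 0.0693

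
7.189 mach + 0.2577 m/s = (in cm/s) 2.448e+05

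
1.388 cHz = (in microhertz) 1.388e+04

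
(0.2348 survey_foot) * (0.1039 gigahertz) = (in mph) 1.663e+07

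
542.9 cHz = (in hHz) 0.05429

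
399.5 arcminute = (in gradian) 7.398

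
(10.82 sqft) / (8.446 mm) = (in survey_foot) 390.5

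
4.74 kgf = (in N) 46.48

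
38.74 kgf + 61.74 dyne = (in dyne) 3.799e+07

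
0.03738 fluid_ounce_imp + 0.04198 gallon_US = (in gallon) 0.04226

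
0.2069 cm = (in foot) 0.006788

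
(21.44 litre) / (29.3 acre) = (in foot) 5.932e-07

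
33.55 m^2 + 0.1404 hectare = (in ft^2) 1.547e+04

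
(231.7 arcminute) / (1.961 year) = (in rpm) 1.041e-08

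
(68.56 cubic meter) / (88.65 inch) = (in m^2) 30.45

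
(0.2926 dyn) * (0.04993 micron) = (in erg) 1.461e-06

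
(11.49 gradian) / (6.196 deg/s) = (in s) 1.669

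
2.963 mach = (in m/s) 1009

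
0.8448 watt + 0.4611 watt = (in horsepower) 0.001751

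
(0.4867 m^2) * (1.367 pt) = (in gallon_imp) 0.05163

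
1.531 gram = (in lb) 0.003375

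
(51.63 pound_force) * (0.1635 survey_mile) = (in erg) 6.043e+11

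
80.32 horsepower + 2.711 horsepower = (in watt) 6.192e+04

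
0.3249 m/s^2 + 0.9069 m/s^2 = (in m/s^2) 1.232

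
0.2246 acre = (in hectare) 0.09089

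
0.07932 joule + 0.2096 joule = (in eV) 1.803e+18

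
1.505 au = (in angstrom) 2.251e+21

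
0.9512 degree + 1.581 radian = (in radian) 1.598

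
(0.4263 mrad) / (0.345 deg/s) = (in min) 0.00118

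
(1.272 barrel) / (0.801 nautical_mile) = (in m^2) 0.0001363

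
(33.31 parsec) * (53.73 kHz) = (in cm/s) 5.523e+24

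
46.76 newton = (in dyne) 4.676e+06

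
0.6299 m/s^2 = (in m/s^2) 0.6299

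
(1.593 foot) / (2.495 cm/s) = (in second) 19.46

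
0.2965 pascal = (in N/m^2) 0.2965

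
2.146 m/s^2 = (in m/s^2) 2.146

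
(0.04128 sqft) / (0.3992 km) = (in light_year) 1.015e-21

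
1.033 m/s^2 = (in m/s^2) 1.033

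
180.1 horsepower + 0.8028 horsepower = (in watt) 1.349e+05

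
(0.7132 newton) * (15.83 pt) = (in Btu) 3.775e-06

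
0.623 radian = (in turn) 0.09915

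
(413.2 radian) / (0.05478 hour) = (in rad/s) 2.095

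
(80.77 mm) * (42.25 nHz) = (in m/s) 3.413e-09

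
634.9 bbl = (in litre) 1.009e+05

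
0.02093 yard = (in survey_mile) 1.189e-05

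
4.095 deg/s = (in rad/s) 0.07147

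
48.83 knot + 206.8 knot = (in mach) 0.3862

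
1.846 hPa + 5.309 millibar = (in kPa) 0.7155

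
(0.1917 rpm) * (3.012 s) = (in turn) 0.009623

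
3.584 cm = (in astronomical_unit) 2.396e-13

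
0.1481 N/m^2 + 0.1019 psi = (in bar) 0.007027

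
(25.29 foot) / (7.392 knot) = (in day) 2.346e-05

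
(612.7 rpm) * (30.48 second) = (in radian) 1956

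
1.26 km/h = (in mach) 0.001028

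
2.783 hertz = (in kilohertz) 0.002783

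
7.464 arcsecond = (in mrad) 0.03619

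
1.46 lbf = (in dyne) 6.494e+05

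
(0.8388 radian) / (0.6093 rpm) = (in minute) 0.2191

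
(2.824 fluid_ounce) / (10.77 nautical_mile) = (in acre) 1.035e-12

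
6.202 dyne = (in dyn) 6.202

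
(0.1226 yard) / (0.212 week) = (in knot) 1.7e-06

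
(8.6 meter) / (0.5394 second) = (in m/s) 15.94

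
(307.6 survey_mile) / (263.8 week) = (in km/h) 0.01117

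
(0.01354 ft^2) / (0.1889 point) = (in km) 0.01888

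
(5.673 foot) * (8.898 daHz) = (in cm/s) 1.539e+04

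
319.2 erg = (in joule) 3.192e-05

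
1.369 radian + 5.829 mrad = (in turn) 0.2188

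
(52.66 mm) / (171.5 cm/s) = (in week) 5.077e-08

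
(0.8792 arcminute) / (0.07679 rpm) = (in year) 1.008e-09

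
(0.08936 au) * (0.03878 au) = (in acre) 1.916e+16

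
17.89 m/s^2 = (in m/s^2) 17.89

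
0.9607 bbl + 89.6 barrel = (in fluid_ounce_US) 4.869e+05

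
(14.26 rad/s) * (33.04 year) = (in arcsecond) 3.065e+15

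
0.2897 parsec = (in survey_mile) 5.555e+12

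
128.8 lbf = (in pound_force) 128.8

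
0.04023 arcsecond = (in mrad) 0.000195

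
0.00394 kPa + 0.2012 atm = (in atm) 0.2012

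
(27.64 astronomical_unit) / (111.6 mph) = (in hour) 2.302e+07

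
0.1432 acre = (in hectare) 0.05795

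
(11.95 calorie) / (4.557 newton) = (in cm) 1097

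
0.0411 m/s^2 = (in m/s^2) 0.0411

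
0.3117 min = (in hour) 0.005195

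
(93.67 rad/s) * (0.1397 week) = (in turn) 1.26e+06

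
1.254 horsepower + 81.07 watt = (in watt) 1016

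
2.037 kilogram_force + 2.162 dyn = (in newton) 19.98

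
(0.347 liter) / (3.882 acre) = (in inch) 8.696e-07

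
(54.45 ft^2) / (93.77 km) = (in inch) 0.002124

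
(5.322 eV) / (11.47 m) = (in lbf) 1.671e-20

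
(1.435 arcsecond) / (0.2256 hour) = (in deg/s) 4.908e-07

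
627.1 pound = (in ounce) 1.003e+04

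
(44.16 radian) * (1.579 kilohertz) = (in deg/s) 3.995e+06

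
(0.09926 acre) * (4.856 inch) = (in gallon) 1.309e+04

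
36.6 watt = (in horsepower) 0.04908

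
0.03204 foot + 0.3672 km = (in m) 367.2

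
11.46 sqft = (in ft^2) 11.46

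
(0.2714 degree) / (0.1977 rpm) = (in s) 0.2288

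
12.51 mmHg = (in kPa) 1.668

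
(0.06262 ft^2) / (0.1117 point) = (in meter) 147.6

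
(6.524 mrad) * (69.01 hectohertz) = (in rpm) 429.9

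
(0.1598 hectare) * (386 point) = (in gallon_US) 5.748e+04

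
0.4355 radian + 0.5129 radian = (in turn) 0.1509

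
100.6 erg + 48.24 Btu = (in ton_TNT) 1.216e-05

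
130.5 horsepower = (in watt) 9.731e+04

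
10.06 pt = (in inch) 0.1397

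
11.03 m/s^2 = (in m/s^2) 11.03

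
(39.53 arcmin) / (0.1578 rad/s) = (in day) 8.434e-07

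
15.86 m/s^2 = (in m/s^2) 15.86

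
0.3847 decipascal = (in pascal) 0.03847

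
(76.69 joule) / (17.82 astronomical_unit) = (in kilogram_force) 2.933e-12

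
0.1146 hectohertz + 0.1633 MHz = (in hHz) 1633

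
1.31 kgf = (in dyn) 1.285e+06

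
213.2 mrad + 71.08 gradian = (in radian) 1.33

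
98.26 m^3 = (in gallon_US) 2.596e+04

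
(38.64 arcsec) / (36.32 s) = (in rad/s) 5.158e-06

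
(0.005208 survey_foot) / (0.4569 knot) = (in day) 7.817e-08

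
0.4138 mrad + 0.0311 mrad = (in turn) 7.081e-05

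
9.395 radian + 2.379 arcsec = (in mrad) 9395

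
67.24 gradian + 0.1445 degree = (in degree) 60.66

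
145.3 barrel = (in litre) 2.31e+04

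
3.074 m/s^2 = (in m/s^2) 3.074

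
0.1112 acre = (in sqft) 4844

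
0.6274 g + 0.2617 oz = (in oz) 0.2838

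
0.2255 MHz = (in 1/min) 1.353e+07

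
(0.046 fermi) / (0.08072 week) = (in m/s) 9.422e-22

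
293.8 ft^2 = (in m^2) 27.29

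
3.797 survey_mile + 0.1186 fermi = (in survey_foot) 2.005e+04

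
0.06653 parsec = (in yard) 2.245e+15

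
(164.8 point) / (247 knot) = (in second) 0.0004575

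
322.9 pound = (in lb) 322.9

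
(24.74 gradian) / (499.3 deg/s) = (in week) 7.373e-08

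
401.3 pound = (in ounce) 6421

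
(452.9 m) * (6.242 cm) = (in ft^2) 304.3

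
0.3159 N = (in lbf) 0.07102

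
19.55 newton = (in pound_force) 4.395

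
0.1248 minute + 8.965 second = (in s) 16.45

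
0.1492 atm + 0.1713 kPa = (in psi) 2.217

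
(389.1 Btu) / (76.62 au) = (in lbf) 8.052e-09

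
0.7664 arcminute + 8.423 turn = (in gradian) 3369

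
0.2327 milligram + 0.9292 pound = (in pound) 0.9292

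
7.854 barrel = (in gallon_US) 329.9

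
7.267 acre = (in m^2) 2.941e+04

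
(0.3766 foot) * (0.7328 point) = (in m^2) 2.967e-05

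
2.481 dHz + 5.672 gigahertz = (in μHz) 5.672e+15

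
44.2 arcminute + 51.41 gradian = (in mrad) 820.4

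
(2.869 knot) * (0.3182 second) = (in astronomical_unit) 3.139e-12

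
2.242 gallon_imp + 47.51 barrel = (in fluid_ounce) 2.558e+05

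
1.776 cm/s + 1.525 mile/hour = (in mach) 0.002054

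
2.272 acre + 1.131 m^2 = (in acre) 2.272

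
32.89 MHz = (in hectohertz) 3.289e+05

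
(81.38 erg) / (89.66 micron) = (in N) 0.09077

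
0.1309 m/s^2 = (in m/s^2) 0.1309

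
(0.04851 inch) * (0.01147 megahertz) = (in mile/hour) 31.61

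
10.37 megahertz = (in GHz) 0.01037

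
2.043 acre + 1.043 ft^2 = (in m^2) 8268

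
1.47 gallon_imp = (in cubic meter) 0.006683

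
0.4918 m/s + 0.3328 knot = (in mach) 0.001947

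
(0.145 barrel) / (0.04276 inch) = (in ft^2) 228.5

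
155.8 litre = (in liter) 155.8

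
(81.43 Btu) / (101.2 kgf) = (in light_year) 9.15e-15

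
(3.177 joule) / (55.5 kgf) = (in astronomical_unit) 3.902e-14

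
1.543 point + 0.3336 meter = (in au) 2.234e-12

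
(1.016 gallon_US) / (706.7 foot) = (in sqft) 0.0001922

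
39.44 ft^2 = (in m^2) 3.664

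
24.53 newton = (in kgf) 2.501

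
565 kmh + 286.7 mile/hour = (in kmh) 1026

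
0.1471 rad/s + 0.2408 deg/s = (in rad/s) 0.1513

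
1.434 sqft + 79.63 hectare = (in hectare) 79.63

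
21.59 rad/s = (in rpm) 206.2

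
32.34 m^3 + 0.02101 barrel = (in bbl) 203.4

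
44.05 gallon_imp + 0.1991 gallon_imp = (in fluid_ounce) 6802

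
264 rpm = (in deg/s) 1584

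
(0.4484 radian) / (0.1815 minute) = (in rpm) 0.3932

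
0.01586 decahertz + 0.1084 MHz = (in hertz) 1.084e+05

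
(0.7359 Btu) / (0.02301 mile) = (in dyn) 2.097e+06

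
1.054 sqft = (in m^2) 0.09792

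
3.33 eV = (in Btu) 5.057e-22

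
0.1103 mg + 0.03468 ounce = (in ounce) 0.03468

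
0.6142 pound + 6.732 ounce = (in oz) 16.56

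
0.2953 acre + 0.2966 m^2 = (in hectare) 0.1195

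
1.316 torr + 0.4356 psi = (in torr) 23.84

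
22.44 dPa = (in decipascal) 22.44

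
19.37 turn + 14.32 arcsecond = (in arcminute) 4.184e+05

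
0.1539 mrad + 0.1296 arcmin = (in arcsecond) 39.52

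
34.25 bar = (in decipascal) 3.425e+07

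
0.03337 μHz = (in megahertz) 3.337e-14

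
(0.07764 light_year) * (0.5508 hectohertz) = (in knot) 7.864e+16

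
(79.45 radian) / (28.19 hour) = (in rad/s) 0.0007829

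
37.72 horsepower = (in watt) 2.813e+04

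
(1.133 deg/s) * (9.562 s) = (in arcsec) 3.9e+04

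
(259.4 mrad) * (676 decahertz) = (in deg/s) 1.005e+05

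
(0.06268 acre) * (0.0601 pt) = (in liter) 5.378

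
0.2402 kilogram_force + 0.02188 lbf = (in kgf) 0.2501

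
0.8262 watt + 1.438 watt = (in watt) 2.264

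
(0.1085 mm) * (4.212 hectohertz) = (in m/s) 0.0457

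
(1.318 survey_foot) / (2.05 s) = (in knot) 0.3809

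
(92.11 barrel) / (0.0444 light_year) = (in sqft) 3.753e-13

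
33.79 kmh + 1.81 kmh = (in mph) 22.12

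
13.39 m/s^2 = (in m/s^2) 13.39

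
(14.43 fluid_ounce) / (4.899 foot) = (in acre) 7.062e-08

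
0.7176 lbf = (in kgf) 0.3255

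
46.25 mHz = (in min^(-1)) 2.775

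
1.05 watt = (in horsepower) 0.001408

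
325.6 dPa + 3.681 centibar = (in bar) 0.03714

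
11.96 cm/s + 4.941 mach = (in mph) 3764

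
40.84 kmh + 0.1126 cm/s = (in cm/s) 1135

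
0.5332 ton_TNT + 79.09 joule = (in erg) 2.231e+16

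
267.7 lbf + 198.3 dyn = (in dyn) 1.191e+08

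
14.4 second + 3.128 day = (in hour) 75.08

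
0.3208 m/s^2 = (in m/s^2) 0.3208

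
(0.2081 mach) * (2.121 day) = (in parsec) 4.208e-10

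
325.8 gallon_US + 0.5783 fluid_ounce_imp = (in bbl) 7.757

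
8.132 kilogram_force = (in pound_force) 17.93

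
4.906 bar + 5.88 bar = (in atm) 10.64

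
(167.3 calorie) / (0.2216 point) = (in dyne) 8.954e+11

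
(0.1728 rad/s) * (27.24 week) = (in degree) 1.631e+08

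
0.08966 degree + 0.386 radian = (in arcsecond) 7.994e+04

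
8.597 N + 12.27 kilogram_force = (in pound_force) 28.98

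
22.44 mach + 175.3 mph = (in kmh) 2.779e+04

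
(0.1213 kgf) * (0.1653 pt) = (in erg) 693.7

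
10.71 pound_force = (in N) 47.64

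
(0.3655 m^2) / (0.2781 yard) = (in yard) 1.572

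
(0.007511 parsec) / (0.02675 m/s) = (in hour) 2.407e+12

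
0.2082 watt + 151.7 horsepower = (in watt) 1.131e+05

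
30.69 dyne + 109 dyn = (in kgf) 0.0001424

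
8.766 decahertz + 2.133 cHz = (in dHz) 876.8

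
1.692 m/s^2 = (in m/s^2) 1.692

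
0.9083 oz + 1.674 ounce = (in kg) 0.07321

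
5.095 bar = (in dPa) 5.095e+06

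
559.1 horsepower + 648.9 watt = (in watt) 4.176e+05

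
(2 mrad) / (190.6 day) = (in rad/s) 1.214e-10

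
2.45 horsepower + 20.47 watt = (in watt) 1847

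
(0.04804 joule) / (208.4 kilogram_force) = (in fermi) 2.351e+10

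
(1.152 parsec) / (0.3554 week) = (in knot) 3.215e+11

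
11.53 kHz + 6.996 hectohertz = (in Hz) 1.223e+04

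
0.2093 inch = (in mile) 3.303e-06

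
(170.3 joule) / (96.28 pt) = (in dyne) 5.014e+08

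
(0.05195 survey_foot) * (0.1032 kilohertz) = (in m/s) 1.634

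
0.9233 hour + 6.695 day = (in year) 0.01845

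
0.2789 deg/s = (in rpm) 0.04648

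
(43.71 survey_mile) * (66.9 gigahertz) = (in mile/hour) 1.053e+16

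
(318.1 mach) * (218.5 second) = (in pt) 6.709e+10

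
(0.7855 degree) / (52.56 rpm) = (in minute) 4.151e-05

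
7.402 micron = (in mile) 4.599e-09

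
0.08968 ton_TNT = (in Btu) 3.556e+05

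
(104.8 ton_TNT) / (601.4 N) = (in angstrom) 7.291e+18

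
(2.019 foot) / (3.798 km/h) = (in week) 9.645e-07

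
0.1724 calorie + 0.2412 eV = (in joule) 0.7213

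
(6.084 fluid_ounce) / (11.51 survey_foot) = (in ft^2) 0.000552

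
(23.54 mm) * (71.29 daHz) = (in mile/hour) 37.54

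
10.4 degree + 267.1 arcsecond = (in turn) 0.02909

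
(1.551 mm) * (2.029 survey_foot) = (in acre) 2.37e-07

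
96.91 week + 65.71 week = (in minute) 1.639e+06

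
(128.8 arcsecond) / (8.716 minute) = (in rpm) 1.14e-05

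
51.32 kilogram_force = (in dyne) 5.033e+07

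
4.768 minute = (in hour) 0.07947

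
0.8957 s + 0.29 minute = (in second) 18.3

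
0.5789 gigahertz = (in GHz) 0.5789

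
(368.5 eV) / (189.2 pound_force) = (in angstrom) 7.015e-10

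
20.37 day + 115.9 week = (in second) 7.186e+07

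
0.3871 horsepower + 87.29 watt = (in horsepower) 0.5042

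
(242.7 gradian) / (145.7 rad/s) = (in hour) 7.268e-06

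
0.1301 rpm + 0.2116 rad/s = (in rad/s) 0.2252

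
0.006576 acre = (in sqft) 286.5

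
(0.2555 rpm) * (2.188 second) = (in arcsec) 1.208e+04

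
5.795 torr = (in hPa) 7.726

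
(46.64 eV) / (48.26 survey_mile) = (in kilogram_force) 9.811e-24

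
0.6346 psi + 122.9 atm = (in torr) 9.344e+04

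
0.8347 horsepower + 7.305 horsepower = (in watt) 6070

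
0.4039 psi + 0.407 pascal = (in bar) 0.02785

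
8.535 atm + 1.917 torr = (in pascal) 8.651e+05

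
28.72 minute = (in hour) 0.4787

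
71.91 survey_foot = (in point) 6.213e+04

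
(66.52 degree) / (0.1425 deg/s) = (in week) 0.0007718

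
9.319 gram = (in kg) 0.009319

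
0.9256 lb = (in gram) 419.8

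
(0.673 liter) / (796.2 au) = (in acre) 1.396e-21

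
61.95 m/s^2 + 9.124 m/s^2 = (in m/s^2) 71.07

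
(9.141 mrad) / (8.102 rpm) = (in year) 3.416e-10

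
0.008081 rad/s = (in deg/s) 0.463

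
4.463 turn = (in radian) 28.04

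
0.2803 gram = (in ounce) 0.009887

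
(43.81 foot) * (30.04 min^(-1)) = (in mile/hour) 14.96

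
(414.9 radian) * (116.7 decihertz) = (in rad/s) 4842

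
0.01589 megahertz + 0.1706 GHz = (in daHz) 1.706e+07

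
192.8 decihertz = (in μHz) 1.928e+07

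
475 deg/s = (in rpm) 79.17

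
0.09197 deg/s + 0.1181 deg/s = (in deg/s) 0.2101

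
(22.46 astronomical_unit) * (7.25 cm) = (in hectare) 2.436e+07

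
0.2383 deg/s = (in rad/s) 0.004159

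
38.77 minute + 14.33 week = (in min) 1.445e+05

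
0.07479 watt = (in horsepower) 0.0001003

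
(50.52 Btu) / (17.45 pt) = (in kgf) 8.829e+05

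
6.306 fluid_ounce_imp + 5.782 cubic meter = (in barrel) 36.37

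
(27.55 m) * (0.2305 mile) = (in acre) 2.525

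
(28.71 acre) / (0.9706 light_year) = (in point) 3.587e-08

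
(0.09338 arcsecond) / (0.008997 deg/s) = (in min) 4.805e-05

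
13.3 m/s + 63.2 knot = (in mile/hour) 102.5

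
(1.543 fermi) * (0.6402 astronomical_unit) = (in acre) 3.652e-08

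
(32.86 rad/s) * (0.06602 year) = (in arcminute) 2.352e+11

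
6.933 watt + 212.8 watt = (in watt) 219.7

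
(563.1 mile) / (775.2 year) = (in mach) 1.089e-07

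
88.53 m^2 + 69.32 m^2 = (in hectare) 0.01579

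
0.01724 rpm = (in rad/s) 0.001805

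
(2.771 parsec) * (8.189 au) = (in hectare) 1.047e+25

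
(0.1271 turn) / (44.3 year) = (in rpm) 5.459e-09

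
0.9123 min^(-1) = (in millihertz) 15.21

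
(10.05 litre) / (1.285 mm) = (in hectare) 0.0007821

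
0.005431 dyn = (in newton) 5.431e-08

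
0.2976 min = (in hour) 0.00496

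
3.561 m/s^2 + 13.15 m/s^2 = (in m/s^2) 16.71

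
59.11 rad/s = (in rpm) 564.5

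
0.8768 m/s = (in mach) 0.002575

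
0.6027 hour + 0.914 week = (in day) 6.423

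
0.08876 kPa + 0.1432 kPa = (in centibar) 0.232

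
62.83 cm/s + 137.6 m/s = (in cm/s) 1.382e+04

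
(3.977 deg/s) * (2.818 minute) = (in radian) 11.74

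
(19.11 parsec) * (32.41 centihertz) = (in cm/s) 1.911e+19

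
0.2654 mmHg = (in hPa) 0.3538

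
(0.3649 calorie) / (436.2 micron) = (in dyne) 3.5e+08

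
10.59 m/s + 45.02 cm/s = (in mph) 24.7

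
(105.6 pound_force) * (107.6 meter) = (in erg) 5.054e+11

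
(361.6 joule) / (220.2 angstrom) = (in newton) 1.642e+10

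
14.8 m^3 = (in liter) 1.48e+04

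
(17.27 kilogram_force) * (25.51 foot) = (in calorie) 314.7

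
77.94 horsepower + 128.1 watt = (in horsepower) 78.11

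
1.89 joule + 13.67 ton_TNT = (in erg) 5.72e+17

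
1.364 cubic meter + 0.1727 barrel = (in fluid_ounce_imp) 4.897e+04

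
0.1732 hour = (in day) 0.007217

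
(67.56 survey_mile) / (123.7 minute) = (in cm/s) 1465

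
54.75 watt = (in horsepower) 0.07342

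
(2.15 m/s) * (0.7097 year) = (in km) 4.812e+04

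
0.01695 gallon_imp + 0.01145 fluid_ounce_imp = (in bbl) 0.0004867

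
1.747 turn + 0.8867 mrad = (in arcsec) 2.264e+06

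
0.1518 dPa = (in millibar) 0.0001518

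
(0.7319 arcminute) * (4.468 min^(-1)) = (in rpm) 0.0001514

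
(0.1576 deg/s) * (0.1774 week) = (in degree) 1.691e+04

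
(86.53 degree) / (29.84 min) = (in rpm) 0.008055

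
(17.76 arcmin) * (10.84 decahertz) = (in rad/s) 0.56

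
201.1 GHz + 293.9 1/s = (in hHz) 2.011e+09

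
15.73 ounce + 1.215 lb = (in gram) 997.1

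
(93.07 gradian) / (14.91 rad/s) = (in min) 0.001634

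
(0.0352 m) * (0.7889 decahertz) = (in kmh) 0.9997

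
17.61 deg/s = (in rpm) 2.935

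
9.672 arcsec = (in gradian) 0.002985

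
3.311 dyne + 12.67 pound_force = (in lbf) 12.67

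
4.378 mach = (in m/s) 1491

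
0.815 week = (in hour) 136.9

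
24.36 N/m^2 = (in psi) 0.003533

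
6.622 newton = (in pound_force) 1.489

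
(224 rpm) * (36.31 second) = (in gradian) 5.422e+04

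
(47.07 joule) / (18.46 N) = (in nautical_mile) 0.001377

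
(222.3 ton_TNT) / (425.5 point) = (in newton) 6.196e+12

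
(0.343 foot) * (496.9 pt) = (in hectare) 1.833e-06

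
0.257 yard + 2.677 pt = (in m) 0.2359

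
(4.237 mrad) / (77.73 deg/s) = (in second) 0.003123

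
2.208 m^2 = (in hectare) 0.0002208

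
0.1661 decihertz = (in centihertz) 1.661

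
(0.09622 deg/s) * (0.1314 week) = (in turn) 21.24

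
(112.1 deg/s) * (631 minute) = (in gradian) 4.716e+06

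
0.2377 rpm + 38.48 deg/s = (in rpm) 6.651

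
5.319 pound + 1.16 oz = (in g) 2446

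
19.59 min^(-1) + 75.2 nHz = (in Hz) 0.3265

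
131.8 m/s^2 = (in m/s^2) 131.8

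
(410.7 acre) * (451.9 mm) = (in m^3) 7.511e+05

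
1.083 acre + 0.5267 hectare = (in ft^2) 1.039e+05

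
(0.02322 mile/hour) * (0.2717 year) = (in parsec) 2.882e-12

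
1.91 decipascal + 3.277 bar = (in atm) 3.234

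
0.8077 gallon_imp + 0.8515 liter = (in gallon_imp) 0.995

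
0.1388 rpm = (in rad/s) 0.01454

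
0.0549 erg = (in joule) 5.49e-09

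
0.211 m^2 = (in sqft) 2.271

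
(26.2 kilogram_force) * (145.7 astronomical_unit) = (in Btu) 5.308e+12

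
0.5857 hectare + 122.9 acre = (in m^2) 5.032e+05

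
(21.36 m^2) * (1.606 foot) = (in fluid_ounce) 3.536e+05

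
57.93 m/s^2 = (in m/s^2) 57.93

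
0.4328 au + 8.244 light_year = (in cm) 7.799e+18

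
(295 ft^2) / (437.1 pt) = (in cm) 1.777e+04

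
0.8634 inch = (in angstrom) 2.193e+08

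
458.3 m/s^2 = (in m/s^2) 458.3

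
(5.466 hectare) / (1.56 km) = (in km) 0.03504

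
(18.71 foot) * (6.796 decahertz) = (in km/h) 1395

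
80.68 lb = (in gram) 3.66e+04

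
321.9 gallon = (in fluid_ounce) 4.12e+04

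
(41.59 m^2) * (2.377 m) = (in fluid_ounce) 3.343e+06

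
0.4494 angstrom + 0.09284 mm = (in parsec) 3.009e-21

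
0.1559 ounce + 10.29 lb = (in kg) 4.672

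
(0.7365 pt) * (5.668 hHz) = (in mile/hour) 0.3294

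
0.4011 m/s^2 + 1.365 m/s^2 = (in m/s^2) 1.766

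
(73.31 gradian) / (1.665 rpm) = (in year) 2.094e-07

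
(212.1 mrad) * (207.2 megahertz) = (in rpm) 4.197e+08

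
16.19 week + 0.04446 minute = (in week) 16.19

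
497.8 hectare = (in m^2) 4.978e+06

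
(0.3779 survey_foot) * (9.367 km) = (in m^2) 1079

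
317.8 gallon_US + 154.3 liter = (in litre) 1357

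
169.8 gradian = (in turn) 0.4245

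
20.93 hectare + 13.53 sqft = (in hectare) 20.93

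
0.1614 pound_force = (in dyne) 7.179e+04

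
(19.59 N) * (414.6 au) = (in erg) 1.215e+22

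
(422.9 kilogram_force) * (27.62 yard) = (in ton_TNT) 2.503e-05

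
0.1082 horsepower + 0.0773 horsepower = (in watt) 138.3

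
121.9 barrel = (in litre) 1.938e+04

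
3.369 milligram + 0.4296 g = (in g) 0.433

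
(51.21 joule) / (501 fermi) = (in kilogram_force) 1.042e+13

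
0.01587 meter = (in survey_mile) 9.861e-06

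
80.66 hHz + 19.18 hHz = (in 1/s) 9984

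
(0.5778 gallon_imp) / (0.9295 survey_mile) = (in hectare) 1.756e-10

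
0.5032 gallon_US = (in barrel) 0.01198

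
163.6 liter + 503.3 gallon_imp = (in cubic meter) 2.452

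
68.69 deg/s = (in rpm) 11.45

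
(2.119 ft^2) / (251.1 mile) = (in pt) 0.001381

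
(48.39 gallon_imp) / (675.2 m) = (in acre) 8.051e-08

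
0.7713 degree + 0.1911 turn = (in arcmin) 4174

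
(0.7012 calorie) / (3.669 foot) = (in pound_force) 0.5898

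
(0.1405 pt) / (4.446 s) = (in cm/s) 0.001115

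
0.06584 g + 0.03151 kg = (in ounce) 1.114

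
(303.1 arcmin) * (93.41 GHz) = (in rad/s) 8.236e+09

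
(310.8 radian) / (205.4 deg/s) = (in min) 1.445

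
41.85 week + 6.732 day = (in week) 42.81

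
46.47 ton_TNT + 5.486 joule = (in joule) 1.944e+11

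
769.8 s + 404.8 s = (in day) 0.01359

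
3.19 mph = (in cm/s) 142.6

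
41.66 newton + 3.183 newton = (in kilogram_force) 4.573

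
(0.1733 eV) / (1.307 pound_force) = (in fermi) 4.776e-06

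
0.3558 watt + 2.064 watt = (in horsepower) 0.003245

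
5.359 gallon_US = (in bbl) 0.1276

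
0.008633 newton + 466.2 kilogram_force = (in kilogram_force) 466.2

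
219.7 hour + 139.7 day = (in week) 21.26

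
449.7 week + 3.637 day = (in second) 2.723e+08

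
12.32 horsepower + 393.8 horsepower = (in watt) 3.028e+05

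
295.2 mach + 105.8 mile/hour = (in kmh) 3.62e+05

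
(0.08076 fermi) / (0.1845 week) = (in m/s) 7.237e-22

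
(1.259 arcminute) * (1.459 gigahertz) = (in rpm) 5.102e+06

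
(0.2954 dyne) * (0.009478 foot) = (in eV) 5.326e+10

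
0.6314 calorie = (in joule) 2.642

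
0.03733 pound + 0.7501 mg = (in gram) 16.93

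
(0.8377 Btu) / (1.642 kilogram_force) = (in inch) 2161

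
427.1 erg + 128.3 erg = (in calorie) 1.327e-05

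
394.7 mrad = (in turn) 0.06282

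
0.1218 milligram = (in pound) 2.685e-07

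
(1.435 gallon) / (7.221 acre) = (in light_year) 1.965e-23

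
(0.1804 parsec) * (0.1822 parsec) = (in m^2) 3.13e+31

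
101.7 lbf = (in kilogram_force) 46.13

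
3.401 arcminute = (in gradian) 0.06298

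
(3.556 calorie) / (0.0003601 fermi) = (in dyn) 4.132e+24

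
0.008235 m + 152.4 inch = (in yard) 4.242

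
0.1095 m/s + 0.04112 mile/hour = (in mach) 0.0003756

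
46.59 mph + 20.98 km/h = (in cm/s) 2666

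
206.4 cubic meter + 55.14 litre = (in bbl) 1299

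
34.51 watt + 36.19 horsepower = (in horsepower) 36.24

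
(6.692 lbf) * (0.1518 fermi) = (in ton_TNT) 1.08e-24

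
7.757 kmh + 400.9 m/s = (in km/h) 1451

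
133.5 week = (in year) 2.56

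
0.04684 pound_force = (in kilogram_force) 0.02125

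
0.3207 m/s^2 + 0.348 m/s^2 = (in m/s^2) 0.6687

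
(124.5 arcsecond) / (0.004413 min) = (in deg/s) 0.1306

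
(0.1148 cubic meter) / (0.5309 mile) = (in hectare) 1.344e-08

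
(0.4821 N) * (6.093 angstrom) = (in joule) 2.937e-10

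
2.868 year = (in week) 149.5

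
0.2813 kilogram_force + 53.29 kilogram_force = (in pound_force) 118.1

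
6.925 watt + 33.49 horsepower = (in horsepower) 33.5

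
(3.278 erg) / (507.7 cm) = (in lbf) 1.451e-08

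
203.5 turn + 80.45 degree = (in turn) 203.7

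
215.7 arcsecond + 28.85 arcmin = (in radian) 0.009438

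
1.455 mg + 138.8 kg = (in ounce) 4896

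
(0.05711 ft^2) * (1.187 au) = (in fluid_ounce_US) 3.186e+13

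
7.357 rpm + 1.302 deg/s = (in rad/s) 0.7931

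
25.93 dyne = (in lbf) 5.829e-05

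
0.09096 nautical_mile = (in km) 0.1685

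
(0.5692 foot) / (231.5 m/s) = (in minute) 1.249e-05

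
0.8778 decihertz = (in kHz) 8.778e-05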